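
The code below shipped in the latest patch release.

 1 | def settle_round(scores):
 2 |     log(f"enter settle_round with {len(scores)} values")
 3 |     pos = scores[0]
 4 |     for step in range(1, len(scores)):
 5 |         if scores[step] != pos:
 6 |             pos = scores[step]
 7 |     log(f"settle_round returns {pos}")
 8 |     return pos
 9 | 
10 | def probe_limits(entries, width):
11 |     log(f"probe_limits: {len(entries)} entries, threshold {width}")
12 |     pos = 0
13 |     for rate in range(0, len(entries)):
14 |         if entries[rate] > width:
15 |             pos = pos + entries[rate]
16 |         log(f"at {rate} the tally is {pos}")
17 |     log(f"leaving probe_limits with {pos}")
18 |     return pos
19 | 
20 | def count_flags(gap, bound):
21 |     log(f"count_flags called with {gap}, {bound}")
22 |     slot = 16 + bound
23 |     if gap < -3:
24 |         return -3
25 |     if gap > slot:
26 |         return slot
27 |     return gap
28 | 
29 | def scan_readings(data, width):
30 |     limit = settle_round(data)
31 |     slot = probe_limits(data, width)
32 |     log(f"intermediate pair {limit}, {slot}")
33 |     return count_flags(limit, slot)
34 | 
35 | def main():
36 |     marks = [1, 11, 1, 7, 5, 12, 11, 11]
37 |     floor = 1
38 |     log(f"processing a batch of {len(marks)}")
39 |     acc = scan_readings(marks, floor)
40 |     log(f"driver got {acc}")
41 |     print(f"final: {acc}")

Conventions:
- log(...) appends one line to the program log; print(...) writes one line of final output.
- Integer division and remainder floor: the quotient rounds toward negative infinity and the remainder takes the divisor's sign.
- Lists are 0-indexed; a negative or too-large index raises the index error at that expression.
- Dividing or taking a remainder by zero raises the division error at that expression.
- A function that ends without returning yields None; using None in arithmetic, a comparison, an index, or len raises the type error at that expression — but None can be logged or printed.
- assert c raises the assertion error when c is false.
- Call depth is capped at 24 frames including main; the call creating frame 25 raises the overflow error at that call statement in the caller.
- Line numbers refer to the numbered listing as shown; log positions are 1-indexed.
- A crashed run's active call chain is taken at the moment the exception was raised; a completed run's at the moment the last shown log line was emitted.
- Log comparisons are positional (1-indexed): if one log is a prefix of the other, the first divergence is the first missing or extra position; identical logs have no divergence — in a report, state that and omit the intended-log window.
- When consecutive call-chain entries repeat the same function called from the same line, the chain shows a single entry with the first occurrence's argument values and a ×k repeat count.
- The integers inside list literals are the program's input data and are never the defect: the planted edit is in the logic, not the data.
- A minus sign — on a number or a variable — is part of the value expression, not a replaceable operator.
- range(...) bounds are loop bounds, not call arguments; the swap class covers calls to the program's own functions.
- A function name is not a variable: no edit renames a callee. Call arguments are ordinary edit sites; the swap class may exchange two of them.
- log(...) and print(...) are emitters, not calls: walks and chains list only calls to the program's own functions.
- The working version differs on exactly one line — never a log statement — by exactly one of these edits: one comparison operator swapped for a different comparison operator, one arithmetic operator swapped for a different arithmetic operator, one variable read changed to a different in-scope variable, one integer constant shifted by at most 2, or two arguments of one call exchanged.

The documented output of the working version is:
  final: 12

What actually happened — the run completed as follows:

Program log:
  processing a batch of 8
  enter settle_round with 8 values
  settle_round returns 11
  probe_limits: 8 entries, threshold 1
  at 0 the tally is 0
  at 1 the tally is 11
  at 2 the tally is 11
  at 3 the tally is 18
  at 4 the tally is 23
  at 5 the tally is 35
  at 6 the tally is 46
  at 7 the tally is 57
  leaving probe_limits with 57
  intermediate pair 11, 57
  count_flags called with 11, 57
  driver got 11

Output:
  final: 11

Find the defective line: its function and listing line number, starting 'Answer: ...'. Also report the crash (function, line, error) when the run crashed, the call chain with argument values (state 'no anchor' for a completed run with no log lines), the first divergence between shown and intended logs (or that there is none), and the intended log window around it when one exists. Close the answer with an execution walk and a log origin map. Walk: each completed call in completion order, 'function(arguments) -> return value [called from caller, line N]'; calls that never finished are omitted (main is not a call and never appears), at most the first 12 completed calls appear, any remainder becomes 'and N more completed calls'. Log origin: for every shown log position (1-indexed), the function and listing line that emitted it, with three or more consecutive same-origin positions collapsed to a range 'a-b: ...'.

Answer: the defect is in settle_round at line 5.
Key observation: Position 3 is the first bad log line: 'settle_round returns 11' should read 'settle_round returns 12'.
Call chain: main.
First divergence: position 3 — shown 'settle_round returns 11', intended 'settle_round returns 12'.
Intended log window:
  1: processing a batch of 8
  2: enter settle_round with 8 values
  3: settle_round returns 12
  4: probe_limits: 8 entries, threshold 1
Execution walk:
  settle_round([1, 11, 1, 7, 5, 12, 11, 11]) -> 11  [called from scan_readings, line 30]
  probe_limits([1, 11, 1, 7, 5, 12, 11, 11], 1) -> 57  [called from scan_readings, line 31]
  count_flags(11, 57) -> 11  [called from scan_readings, line 33]
  scan_readings([1, 11, 1, 7, 5, 12, 11, 11], 1) -> 11  [called from main, line 39]
Origin of each log line:
  1: emitted by main (line 38)
  2: emitted by settle_round (line 2)
  3: emitted by settle_round (line 7)
  4: emitted by probe_limits (line 11)
  5-12: emitted by probe_limits (line 16)
  13: emitted by probe_limits (line 17)
  14: emitted by scan_readings (line 32)
  15: emitted by count_flags (line 21)
  16: emitted by main (line 40)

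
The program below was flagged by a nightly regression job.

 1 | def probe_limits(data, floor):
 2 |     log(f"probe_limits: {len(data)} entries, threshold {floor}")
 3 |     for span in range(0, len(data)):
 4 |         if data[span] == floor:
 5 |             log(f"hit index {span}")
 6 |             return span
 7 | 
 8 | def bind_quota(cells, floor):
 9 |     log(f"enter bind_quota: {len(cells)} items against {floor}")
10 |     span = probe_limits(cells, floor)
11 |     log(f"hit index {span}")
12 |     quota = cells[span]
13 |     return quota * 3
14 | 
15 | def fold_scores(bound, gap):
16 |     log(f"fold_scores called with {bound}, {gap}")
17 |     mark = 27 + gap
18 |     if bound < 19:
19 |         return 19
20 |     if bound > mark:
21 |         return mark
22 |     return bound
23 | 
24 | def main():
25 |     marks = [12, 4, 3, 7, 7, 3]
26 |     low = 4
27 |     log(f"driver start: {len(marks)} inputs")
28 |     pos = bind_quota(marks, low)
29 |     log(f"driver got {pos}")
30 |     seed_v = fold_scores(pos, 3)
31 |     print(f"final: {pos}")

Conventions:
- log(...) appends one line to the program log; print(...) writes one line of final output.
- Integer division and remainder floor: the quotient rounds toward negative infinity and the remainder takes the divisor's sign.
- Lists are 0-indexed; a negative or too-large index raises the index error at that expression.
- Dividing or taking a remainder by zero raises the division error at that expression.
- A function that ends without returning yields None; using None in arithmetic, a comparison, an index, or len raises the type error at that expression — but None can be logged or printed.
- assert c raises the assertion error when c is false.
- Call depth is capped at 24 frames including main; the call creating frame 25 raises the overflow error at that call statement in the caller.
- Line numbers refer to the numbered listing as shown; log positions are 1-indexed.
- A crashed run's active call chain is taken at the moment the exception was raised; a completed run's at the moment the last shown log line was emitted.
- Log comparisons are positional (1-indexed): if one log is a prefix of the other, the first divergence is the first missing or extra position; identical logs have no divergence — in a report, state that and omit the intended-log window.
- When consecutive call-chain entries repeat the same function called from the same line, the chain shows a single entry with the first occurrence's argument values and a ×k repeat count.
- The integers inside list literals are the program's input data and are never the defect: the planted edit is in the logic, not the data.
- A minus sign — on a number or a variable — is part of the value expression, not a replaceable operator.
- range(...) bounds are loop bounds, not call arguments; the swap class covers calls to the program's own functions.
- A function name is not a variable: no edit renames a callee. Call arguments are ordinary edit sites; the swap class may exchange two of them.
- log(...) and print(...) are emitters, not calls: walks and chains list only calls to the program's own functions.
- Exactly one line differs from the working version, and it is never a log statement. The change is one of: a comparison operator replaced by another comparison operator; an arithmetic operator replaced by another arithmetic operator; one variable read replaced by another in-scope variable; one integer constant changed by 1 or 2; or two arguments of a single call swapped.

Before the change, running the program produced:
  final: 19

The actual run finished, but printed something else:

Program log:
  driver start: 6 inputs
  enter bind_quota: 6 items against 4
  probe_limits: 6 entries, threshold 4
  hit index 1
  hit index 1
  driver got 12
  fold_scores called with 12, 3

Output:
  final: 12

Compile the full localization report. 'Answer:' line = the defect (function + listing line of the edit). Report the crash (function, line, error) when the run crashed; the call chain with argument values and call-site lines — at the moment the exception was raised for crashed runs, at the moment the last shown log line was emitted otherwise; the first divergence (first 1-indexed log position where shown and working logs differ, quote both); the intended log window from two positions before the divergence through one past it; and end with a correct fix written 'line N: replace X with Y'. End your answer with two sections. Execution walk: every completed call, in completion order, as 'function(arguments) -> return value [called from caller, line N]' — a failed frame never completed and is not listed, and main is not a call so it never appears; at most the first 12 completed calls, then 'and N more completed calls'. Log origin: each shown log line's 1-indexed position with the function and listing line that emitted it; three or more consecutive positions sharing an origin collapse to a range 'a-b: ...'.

Answer: the defect is in main at line 31.
Key observation: No log line changed; the fault shows up purely in the output.
Call chain: main -> fold_scores(12, 3) (called at line 30).
First divergence: there is none — every log position agrees.
Execution walk:
  probe_limits([12, 4, 3, 7, 7, 3], 4) -> 1  [called from bind_quota, line 10]
  bind_quota([12, 4, 3, 7, 7, 3], 4) -> 12  [called from main, line 28]
  fold_scores(12, 3) -> 19  [called from main, line 30]
Origin of each log line:
  1: emitted by main (line 27)
  2: emitted by bind_quota (line 9)
  3: emitted by probe_limits (line 2)
  4: emitted by probe_limits (line 5)
  5: emitted by bind_quota (line 11)
  6: emitted by main (line 29)
  7: emitted by fold_scores (line 16)
A correct fix: line 31: replace `pos` with `seed_v`.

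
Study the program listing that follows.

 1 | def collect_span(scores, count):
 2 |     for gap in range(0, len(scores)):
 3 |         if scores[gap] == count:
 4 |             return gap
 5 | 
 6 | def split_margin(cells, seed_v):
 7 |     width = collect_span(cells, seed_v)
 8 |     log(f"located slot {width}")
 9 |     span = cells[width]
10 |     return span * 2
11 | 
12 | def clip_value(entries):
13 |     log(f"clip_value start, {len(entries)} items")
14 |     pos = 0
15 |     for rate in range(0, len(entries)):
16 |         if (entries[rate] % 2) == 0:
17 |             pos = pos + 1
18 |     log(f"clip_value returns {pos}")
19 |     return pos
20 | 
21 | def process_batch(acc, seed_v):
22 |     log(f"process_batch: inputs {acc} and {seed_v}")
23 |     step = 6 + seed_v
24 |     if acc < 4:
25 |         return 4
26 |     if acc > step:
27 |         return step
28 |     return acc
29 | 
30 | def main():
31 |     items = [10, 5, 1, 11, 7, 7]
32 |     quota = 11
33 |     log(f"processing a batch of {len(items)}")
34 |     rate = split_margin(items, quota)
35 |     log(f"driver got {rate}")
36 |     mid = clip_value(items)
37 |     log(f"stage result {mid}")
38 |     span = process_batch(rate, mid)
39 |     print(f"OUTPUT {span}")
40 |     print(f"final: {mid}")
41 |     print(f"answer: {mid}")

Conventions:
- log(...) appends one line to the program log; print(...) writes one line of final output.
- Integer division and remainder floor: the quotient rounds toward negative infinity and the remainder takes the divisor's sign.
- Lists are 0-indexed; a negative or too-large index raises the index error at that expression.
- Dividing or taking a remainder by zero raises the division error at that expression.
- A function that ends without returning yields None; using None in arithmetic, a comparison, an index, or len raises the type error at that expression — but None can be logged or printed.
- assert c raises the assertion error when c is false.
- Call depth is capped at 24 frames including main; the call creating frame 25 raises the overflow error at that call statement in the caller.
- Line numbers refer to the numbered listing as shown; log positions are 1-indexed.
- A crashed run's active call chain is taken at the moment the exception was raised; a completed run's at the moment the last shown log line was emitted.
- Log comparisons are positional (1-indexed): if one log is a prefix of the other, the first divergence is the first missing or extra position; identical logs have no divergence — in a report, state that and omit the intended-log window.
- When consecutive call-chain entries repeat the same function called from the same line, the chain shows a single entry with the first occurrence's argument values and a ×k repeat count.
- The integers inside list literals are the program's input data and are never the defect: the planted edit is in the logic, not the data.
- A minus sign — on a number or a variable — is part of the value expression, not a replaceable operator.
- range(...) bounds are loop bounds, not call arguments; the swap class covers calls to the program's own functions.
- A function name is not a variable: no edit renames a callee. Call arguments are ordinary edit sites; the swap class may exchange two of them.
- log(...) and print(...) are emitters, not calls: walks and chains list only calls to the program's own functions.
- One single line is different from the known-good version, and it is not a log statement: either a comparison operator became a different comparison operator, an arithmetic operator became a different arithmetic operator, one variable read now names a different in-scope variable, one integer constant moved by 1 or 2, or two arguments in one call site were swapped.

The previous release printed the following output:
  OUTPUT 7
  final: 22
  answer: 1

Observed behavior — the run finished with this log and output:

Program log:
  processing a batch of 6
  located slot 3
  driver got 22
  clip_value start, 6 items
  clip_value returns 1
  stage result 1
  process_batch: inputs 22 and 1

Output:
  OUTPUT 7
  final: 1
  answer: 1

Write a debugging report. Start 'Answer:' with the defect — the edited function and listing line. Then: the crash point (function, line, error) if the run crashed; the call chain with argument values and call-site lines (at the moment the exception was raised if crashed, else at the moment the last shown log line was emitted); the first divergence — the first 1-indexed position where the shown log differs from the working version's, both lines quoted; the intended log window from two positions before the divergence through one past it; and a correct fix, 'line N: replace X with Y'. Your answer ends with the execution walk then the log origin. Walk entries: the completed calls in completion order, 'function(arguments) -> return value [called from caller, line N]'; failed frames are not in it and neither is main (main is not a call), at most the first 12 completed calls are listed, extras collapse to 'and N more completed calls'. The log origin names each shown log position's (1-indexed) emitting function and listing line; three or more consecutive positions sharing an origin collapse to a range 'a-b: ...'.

Answer: the defect is in main at line 40.
Core observation: Log streams are identical — the defect surfaces only in the printed output.
Call chain: main -> process_batch(22, 1) (called at line 38).
First divergence: there is none — every log position agrees.
Execution walk:
  collect_span([10, 5, 1, 11, 7, 7], 11) -> 3  [called from split_margin, line 7]
  split_margin([10, 5, 1, 11, 7, 7], 11) -> 22  [called from main, line 34]
  clip_value([10, 5, 1, 11, 7, 7]) -> 1  [called from main, line 36]
  process_batch(22, 1) -> 7  [called from main, line 38]
Log origins:
  1: logged in main at line 33
  2: logged in split_margin at line 8
  3: logged in main at line 35
  4: logged in clip_value at line 13
  5: logged in clip_value at line 18
  6: logged in main at line 37
  7: logged in process_batch at line 22
A correct fix: line 40: replace `mid` with `rate`.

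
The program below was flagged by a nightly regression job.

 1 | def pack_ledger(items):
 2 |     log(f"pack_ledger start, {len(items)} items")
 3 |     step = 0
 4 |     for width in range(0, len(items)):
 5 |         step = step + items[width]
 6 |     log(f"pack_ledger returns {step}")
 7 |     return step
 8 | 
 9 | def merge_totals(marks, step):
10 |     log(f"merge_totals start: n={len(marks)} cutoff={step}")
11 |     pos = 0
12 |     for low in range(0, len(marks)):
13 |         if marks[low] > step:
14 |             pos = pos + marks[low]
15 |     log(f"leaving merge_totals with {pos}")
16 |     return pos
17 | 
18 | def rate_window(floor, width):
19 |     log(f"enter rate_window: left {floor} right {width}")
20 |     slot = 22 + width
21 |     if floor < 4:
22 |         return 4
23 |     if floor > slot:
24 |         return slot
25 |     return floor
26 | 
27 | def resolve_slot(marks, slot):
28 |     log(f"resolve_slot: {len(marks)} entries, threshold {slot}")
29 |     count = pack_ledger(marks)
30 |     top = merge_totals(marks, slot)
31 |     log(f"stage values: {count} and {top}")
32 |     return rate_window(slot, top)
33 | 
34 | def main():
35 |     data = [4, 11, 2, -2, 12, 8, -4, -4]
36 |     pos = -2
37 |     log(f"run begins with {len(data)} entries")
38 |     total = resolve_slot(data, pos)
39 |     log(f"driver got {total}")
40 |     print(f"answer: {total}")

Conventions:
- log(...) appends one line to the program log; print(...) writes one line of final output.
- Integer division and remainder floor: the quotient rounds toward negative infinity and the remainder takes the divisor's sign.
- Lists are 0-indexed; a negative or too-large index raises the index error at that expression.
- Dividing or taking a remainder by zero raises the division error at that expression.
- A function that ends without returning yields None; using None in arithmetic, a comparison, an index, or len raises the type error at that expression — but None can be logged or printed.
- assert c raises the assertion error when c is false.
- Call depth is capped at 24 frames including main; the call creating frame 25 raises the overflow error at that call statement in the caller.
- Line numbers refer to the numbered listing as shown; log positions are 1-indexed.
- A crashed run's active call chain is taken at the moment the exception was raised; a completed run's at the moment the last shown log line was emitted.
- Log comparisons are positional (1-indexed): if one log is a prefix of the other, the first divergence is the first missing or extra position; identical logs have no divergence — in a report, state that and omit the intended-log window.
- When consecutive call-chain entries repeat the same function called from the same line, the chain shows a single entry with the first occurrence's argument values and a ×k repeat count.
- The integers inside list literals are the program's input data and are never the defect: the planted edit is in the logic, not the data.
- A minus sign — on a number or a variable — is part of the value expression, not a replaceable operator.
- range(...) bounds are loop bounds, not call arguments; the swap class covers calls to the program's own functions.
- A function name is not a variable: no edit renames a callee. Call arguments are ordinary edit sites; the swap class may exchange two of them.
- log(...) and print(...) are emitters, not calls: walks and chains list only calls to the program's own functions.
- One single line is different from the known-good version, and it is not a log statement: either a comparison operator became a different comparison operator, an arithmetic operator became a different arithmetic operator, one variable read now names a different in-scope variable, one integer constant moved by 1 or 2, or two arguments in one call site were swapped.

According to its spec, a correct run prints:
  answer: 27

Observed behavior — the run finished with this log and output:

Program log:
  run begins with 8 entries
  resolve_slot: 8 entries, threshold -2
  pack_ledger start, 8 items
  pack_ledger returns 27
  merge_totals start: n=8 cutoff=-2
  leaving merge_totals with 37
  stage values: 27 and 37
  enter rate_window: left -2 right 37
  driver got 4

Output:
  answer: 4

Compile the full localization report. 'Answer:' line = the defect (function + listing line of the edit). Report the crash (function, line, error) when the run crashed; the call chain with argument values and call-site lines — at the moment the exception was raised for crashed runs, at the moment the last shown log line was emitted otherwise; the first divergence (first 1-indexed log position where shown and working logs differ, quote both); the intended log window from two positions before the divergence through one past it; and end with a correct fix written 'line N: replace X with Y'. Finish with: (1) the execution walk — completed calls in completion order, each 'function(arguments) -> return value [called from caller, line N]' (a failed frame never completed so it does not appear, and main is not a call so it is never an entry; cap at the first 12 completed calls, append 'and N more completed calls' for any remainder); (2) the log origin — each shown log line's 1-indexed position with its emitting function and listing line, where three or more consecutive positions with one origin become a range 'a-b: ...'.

Answer: the defect is in resolve_slot at line 32.
Key fact: The earliest visible damage is log position 8 — 'enter rate_window: left -2 right 37' rather than the intended 'enter rate_window: left 27 right 37'.
Call chain: main.
First divergence: position 8 — shown 'enter rate_window: left -2 right 37', intended 'enter rate_window: left 27 right 37'.
Intended log window:
  6: leaving merge_totals with 37
  7: stage values: 27 and 37
  8: enter rate_window: left 27 right 37
  9: driver got 27
Execution walk:
  pack_ledger([4, 11, 2, -2, 12, 8, -4, -4]) -> 27  [called from resolve_slot, line 29]
  merge_totals([4, 11, 2, -2, 12, 8, -4, -4], -2) -> 37  [called from resolve_slot, line 30]
  rate_window(-2, 37) -> 4  [called from resolve_slot, line 32]
  resolve_slot([4, 11, 2, -2, 12, 8, -4, -4], -2) -> 4  [called from main, line 38]
Log origins:
  1: emitted by main (line 37)
  2: emitted by resolve_slot (line 28)
  3: emitted by pack_ledger (line 2)
  4: emitted by pack_ledger (line 6)
  5: emitted by merge_totals (line 10)
  6: emitted by merge_totals (line 15)
  7: emitted by resolve_slot (line 31)
  8: emitted by rate_window (line 19)
  9: emitted by main (line 39)
A correct fix: line 32: replace `slot` with `count`.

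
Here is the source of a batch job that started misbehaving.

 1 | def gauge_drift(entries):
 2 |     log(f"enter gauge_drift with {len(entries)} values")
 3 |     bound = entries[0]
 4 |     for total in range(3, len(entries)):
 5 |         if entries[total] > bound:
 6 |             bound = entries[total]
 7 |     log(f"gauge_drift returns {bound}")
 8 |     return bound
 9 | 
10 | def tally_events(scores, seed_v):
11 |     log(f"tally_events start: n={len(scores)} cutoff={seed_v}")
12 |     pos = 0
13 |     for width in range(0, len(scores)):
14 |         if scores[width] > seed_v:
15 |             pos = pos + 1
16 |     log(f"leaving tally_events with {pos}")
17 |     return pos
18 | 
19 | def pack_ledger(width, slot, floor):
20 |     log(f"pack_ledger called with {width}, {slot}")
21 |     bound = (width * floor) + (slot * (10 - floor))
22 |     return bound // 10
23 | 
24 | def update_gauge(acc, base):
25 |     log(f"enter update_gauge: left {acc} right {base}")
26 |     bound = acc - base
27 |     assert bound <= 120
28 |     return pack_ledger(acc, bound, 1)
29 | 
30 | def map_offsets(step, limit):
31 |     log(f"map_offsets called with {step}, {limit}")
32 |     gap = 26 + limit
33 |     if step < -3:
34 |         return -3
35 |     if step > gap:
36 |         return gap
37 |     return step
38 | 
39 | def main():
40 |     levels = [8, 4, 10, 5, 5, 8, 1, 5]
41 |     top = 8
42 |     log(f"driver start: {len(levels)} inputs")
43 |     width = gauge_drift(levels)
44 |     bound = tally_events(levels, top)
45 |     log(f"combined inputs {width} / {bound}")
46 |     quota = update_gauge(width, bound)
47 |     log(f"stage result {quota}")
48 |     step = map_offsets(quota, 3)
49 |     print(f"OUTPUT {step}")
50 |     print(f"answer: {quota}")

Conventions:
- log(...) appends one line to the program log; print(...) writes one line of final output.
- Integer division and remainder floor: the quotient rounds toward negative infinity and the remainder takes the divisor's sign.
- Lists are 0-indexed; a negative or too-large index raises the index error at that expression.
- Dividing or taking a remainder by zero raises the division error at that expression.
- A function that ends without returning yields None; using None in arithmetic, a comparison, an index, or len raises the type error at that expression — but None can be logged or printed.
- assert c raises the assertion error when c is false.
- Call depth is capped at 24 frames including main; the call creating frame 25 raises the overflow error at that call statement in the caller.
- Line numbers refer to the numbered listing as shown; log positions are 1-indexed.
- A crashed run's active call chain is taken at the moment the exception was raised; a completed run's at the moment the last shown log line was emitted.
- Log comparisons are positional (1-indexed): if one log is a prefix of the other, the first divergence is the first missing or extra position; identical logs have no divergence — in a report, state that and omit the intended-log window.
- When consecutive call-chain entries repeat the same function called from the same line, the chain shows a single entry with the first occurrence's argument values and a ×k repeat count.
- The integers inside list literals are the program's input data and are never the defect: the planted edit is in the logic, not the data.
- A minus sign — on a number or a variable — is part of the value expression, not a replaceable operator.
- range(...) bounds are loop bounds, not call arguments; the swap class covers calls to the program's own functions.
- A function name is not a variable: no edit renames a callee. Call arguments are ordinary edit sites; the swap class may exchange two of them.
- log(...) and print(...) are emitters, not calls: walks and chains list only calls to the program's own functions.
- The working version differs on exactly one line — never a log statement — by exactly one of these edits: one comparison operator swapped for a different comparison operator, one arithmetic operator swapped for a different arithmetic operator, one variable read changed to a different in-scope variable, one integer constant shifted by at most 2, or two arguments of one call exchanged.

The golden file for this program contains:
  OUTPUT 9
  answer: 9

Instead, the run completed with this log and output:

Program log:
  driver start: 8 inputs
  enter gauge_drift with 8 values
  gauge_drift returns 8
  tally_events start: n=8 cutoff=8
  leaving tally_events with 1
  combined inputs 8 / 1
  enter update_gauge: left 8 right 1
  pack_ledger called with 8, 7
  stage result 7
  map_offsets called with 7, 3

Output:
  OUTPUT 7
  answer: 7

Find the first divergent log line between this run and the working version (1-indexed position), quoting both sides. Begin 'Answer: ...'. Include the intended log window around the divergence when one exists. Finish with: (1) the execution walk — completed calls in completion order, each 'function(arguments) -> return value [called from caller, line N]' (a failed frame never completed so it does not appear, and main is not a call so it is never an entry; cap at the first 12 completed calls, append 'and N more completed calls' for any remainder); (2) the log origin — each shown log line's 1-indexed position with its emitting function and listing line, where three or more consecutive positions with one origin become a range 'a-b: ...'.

Answer: at position 3 the run shows 'gauge_drift returns 8' where the working version logs 'gauge_drift returns 10'.
Intended log window:
  1: driver start: 8 inputs
  2: enter gauge_drift with 8 values
  3: gauge_drift returns 10
  4: tally_events start: n=8 cutoff=8
Execution walk:
  gauge_drift([8, 4, 10, 5, 5, 8, 1, 5]) -> 8  [called from main, line 43]
  tally_events([8, 4, 10, 5, 5, 8, 1, 5], 8) -> 1  [called from main, line 44]
  pack_ledger(8, 7, 1) -> 7  [called from update_gauge, line 28]
  update_gauge(8, 1) -> 7  [called from main, line 46]
  map_offsets(7, 3) -> 7  [called from main, line 48]
Log origin:
  1: logged in main at line 42
  2: logged in gauge_drift at line 2
  3: logged in gauge_drift at line 7
  4: logged in tally_events at line 11
  5: logged in tally_events at line 16
  6: logged in main at line 45
  7: logged in update_gauge at line 25
  8: logged in pack_ledger at line 20
  9: logged in main at line 47
  10: logged in map_offsets at line 31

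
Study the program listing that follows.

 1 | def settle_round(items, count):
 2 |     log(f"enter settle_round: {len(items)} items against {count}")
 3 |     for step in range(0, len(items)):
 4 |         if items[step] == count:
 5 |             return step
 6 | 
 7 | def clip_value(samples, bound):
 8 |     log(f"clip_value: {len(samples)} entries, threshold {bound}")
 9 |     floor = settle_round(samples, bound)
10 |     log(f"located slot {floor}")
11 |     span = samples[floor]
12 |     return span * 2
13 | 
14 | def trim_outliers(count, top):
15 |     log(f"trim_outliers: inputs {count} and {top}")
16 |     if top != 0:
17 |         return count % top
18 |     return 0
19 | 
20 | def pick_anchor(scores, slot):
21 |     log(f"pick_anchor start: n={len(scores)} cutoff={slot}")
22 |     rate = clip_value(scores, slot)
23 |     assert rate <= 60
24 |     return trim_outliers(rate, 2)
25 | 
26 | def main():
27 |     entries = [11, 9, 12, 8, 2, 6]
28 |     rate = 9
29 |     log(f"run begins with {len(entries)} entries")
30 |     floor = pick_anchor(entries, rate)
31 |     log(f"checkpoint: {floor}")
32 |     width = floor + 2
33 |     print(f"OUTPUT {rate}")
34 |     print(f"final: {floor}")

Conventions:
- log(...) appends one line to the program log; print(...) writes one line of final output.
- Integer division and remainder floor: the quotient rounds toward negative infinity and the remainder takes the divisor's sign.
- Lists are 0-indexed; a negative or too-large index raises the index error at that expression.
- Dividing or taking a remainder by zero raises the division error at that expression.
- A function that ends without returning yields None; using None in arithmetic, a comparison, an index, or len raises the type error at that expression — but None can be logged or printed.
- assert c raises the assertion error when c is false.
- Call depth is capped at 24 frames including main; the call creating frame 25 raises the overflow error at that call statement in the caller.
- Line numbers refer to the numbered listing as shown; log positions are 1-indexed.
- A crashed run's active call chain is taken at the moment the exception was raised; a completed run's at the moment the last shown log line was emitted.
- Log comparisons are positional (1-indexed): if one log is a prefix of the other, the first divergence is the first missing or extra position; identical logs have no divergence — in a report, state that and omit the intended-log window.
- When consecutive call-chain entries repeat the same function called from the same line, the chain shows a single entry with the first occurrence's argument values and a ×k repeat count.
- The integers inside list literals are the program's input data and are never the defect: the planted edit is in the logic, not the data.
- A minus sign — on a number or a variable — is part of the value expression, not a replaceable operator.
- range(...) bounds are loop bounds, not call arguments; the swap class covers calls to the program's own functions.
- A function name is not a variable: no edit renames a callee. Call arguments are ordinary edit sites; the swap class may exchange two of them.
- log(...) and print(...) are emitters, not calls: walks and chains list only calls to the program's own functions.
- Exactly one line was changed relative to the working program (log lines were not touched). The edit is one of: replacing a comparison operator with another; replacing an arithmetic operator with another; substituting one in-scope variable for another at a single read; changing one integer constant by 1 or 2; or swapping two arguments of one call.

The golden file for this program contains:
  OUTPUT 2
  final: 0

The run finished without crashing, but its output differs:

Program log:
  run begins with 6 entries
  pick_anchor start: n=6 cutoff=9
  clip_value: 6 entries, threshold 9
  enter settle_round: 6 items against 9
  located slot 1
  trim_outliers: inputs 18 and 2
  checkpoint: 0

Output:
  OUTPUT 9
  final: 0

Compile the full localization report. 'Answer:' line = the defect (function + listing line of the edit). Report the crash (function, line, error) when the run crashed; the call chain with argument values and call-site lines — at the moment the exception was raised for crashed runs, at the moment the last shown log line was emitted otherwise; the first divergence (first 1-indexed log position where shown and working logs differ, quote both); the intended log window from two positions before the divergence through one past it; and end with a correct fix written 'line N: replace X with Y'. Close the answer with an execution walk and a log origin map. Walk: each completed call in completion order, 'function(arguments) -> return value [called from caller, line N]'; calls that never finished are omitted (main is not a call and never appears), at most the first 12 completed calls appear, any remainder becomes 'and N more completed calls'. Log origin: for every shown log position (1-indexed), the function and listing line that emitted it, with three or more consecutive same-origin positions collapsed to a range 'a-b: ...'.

Answer: the defect is in main at line 33.
The tell: Log streams are identical — the defect surfaces only in the printed output.
Call chain: main.
First divergence: none — the logs agree in full.
Execution walk:
  settle_round([11, 9, 12, 8, 2, 6], 9) -> 1  [called from clip_value, line 9]
  clip_value([11, 9, 12, 8, 2, 6], 9) -> 18  [called from pick_anchor, line 22]
  trim_outliers(18, 2) -> 0  [called from pick_anchor, line 24]
  pick_anchor([11, 9, 12, 8, 2, 6], 9) -> 0  [called from main, line 30]
Origin of each log line:
  1: emitted by main (line 29)
  2: emitted by pick_anchor (line 21)
  3: emitted by clip_value (line 8)
  4: emitted by settle_round (line 2)
  5: emitted by clip_value (line 10)
  6: emitted by trim_outliers (line 15)
  7: emitted by main (line 31)
A correct fix: line 33: replace `rate` with `width`.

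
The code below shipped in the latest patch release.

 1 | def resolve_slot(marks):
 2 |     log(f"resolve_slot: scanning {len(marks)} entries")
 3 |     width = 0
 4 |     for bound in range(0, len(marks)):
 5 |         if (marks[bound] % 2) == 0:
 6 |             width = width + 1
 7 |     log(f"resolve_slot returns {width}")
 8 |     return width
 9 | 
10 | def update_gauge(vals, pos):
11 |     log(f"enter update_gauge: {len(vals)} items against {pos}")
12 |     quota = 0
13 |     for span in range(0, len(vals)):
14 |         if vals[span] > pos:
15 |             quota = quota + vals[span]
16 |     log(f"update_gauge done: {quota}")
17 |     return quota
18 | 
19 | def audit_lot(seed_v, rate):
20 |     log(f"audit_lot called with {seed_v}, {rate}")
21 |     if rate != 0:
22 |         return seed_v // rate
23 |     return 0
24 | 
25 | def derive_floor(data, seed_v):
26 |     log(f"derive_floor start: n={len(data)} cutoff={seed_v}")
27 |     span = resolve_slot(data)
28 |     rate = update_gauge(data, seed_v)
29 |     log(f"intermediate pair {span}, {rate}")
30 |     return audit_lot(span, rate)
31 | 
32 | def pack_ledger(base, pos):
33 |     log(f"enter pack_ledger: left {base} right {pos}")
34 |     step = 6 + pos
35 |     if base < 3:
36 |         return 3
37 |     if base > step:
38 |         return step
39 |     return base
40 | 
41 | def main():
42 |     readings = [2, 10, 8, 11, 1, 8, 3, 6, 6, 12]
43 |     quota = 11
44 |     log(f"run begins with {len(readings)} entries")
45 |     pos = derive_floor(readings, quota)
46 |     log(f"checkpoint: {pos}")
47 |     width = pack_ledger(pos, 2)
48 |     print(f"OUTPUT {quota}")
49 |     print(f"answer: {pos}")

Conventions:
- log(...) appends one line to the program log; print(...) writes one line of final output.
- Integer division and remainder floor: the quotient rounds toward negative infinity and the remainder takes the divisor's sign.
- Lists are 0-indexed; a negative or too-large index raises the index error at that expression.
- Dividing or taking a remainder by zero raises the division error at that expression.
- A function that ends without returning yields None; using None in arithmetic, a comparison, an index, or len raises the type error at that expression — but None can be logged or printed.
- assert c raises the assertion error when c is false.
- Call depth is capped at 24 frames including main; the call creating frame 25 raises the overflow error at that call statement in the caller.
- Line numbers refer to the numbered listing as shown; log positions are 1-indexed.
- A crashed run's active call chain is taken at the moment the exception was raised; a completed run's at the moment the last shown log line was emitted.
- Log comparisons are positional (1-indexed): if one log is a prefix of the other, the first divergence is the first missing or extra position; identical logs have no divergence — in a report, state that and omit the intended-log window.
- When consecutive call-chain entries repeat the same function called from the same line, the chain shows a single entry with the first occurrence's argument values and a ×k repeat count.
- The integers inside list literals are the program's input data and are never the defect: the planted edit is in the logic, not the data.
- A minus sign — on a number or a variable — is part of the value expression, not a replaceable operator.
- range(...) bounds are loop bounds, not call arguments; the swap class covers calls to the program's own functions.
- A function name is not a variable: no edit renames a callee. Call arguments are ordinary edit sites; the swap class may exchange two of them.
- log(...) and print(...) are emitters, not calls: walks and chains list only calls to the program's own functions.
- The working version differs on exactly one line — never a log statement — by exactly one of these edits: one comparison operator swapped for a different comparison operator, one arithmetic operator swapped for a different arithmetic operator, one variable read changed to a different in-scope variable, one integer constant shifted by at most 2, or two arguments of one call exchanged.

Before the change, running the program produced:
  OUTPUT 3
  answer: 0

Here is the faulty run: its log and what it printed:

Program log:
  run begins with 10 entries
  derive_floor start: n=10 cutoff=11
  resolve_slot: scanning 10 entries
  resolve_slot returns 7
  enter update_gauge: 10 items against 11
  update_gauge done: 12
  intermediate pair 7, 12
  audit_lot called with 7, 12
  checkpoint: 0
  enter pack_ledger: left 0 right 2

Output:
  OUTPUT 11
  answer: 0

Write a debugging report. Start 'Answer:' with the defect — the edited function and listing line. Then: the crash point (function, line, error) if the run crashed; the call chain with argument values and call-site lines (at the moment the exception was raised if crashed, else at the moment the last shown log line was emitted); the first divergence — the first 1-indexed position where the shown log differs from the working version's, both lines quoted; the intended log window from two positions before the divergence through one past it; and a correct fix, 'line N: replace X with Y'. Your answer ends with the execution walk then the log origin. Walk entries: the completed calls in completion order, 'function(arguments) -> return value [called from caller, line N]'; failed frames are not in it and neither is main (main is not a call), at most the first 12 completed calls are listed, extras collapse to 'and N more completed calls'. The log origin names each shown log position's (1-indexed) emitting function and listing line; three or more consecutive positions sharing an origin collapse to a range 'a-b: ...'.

Answer: the defect is in main at line 48.
Key fact: Nothing in the log betrays the bug — only the output does.
Call chain: main -> pack_ledger(0, 2) (called at line 47).
First divergence: there is none — every log position agrees.
Execution walk:
  resolve_slot([2, 10, 8, 11, 1, 8, 3, 6, 6, 12]) -> 7  [called from derive_floor, line 27]
  update_gauge([2, 10, 8, 11, 1, 8, 3, 6, 6, 12], 11) -> 12  [called from derive_floor, line 28]
  audit_lot(7, 12) -> 0  [called from derive_floor, line 30]
  derive_floor([2, 10, 8, 11, 1, 8, 3, 6, 6, 12], 11) -> 0  [called from main, line 45]
  pack_ledger(0, 2) -> 3  [called from main, line 47]
Origin of each log line:
  1 — main, line 44
  2 — derive_floor, line 26
  3 — resolve_slot, line 2
  4 — resolve_slot, line 7
  5 — update_gauge, line 11
  6 — update_gauge, line 16
  7 — derive_floor, line 29
  8 — audit_lot, line 20
  9 — main, line 46
  10 — pack_ledger, line 33
A correct fix: line 48: replace `quota` with `width`.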